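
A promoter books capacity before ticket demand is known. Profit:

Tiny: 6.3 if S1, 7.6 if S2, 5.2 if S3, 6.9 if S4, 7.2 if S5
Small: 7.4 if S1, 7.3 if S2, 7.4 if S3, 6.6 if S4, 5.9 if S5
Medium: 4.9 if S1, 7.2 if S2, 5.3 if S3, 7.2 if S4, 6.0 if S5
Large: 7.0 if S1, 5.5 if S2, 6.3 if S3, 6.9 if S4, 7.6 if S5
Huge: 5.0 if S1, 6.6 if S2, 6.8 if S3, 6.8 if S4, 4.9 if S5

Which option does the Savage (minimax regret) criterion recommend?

Small

Column bests: S1=7.4, S2=7.6, S3=7.4, S4=7.2, S5=7.6.
Tiny regrets: 1.1, 0.0, 2.2, 0.3, 0.4 → max 2.2
Small regrets: 0.0, 0.3, 0.0, 0.6, 1.7 → max 1.7
Medium regrets: 2.5, 0.4, 2.1, 0.0, 1.6 → max 2.5
Large regrets: 0.4, 2.1, 1.1, 0.3, 0.0 → max 2.1
Huge regrets: 2.4, 1.0, 0.6, 0.4, 2.7 → max 2.7
Smallest max regret = 1.7 → Small.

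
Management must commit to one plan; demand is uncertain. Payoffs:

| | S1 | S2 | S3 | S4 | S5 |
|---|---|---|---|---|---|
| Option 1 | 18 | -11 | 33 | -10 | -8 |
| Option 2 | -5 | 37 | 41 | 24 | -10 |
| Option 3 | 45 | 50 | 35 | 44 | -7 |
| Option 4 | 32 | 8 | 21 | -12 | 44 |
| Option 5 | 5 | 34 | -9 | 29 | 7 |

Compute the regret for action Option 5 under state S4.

15

Best payoff under S4 is 44.
Regret = 44 − 29 = 15.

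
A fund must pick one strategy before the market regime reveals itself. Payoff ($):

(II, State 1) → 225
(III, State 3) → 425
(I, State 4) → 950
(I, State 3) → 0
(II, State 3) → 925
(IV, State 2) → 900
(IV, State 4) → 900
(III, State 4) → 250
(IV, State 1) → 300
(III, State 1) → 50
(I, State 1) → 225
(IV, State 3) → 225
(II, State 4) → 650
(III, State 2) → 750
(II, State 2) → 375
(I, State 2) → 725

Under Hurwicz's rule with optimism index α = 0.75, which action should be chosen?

II

I: 0.75·950 + 0.25·0 = 712.5
II: 0.75·925 + 0.25·225 = 750
III: 0.75·750 + 0.25·50 = 575
IV: 0.75·900 + 0.25·225 = 731.25
Highest Hurwicz score = 750 → II.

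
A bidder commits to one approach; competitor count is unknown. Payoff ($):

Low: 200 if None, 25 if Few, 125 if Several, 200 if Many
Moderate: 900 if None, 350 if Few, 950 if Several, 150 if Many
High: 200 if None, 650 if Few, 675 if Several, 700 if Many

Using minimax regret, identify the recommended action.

Moderate

Column bests: None=900, Few=650, Several=950, Many=700.
Low regrets: 700, 625, 825, 500 → max 825
Moderate regrets: 0, 300, 0, 550 → max 550
High regrets: 700, 0, 275, 0 → max 700
Smallest max regret = 550 → Moderate.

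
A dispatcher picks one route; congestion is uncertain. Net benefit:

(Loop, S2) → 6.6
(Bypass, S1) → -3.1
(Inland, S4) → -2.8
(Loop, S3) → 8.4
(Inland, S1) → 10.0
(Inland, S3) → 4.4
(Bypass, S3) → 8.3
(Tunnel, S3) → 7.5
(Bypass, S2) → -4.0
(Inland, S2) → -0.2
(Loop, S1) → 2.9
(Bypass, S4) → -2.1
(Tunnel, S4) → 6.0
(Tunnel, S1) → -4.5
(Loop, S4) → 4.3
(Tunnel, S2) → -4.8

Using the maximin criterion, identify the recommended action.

Row minima: Inland=-2.8, Tunnel=-4.8, Loop=2.9, Bypass=-4.0
Best worst-case = 2.9 → Loop.

Loop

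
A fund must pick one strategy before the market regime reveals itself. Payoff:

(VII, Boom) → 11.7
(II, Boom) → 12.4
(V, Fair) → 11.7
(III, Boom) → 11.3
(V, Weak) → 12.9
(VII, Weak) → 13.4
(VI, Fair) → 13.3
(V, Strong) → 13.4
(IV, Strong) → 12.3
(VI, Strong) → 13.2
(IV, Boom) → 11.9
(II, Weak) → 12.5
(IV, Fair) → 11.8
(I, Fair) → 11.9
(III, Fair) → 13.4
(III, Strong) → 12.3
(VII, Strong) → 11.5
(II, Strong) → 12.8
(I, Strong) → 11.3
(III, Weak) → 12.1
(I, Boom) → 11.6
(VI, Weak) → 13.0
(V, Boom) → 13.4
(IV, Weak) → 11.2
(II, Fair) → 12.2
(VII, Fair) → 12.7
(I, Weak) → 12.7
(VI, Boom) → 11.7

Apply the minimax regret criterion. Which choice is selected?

Column bests: Weak=13.4, Fair=13.4, Strong=13.4, Boom=13.4.
I regrets: 0.7, 1.5, 2.1, 1.8 → max 2.1
II regrets: 0.9, 1.2, 0.6, 1.0 → max 1.2
III regrets: 1.3, 0.0, 1.1, 2.1 → max 2.1
IV regrets: 2.2, 1.6, 1.1, 1.5 → max 2.2
V regrets: 0.5, 1.7, 0.0, 0.0 → max 1.7
VI regrets: 0.4, 0.1, 0.2, 1.7 → max 1.7
VII regrets: 0.0, 0.7, 1.9, 1.7 → max 1.9
Smallest max regret = 1.2 → II.

II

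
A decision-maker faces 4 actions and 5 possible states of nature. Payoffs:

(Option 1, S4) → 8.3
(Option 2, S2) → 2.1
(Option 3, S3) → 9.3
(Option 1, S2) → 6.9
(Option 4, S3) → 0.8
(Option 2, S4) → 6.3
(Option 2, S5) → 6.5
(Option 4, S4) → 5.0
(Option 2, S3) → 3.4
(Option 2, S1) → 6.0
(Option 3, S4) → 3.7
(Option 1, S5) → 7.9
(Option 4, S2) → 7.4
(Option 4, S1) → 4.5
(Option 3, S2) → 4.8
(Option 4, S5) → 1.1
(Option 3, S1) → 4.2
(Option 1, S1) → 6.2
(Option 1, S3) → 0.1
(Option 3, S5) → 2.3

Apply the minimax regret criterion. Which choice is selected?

Column bests: S1=6.2, S2=7.4, S3=9.3, S4=8.3, S5=7.9.
Option 1 regrets: 0.0, 0.5, 9.2, 0.0, 0.0 → max 9.2
Option 2 regrets: 0.2, 5.3, 5.9, 2.0, 1.4 → max 5.9
Option 3 regrets: 2.0, 2.6, 0.0, 4.6, 5.6 → max 5.6
Option 4 regrets: 1.7, 0.0, 8.5, 3.3, 6.8 → max 8.5
Smallest max regret = 5.6 → Option 3.

Option 3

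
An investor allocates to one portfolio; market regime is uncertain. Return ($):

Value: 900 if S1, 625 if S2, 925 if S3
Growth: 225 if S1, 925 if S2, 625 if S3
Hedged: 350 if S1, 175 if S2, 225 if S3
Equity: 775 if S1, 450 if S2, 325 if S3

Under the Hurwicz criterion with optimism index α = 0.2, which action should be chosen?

Value

Value: 0.2·925 + 0.8·625 = 685
Growth: 0.2·925 + 0.8·225 = 365
Hedged: 0.2·350 + 0.8·175 = 210
Equity: 0.2·775 + 0.8·325 = 415
Highest Hurwicz score = 685 → Value.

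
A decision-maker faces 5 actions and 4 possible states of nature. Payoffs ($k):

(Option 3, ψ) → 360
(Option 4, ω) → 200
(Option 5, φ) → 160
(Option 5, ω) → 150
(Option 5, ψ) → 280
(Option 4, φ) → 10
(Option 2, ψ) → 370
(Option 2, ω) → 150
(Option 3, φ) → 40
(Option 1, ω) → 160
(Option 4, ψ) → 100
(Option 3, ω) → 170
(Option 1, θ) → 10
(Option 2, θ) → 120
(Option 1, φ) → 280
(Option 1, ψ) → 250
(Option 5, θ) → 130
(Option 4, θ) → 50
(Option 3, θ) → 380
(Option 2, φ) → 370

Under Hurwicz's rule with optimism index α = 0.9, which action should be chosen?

Option 1: 0.9·280 + 0.1·10 = 253
Option 2: 0.9·370 + 0.1·120 = 345
Option 3: 0.9·380 + 0.1·40 = 346
Option 4: 0.9·200 + 0.1·10 = 181
Option 5: 0.9·280 + 0.1·130 = 265
Highest Hurwicz score = 346 → Option 3.

Option 3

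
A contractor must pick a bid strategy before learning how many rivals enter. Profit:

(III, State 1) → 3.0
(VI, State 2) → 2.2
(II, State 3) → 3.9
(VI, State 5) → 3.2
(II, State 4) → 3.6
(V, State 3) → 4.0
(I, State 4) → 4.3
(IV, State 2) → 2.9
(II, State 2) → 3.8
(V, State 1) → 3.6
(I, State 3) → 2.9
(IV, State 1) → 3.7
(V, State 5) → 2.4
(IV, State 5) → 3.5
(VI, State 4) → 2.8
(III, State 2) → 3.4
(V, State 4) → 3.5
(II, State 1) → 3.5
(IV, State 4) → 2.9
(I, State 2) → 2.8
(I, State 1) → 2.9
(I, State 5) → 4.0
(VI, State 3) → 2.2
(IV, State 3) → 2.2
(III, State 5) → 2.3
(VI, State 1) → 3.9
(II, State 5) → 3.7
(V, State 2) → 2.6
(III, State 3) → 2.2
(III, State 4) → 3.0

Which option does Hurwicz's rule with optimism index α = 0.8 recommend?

I

I: 0.8·4.3 + 0.2·2.8 = 4
II: 0.8·3.9 + 0.2·3.5 = 3.82
III: 0.8·3.4 + 0.2·2.2 = 3.16
IV: 0.8·3.7 + 0.2·2.2 = 3.4
V: 0.8·4.0 + 0.2·2.4 = 3.68
VI: 0.8·3.9 + 0.2·2.2 = 3.56
Highest Hurwicz score = 4 → I.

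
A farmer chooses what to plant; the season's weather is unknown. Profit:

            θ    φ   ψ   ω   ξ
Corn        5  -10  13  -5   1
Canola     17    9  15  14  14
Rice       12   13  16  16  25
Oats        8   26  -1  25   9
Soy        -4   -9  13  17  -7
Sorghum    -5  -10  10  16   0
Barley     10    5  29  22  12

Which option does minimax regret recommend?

Column bests: θ=17, φ=26, ψ=29, ω=25, ξ=25.
Corn regrets: 12, 36, 16, 30, 24 → max 36
Canola regrets: 0, 17, 14, 11, 11 → max 17
Rice regrets: 5, 13, 13, 9, 0 → max 13
Oats regrets: 9, 0, 30, 0, 16 → max 30
Soy regrets: 21, 35, 16, 8, 32 → max 35
Sorghum regrets: 22, 36, 19, 9, 25 → max 36
Barley regrets: 7, 21, 0, 3, 13 → max 21
Smallest max regret = 13 → Rice.

Rice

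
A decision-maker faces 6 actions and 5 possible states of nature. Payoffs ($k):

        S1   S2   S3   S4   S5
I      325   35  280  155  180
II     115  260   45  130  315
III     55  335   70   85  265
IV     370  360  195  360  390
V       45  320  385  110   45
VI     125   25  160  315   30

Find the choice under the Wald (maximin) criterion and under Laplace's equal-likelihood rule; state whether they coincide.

Row minima: I=35, II=45, III=55, IV=195, V=45, VI=25
Best worst-case = 195 → IV.
Row averages: I=195, II=173, III=162, IV=335, V=181, VI=131
Highest average = 335 → IV.

maximin → IV; laplace → IV (agree)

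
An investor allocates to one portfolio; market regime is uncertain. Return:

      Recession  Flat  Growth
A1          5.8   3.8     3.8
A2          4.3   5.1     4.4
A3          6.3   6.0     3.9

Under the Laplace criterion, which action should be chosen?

Row averages: A1=67/15, A2=4.6, A3=5.4
Highest average = 5.4 → A3.

A3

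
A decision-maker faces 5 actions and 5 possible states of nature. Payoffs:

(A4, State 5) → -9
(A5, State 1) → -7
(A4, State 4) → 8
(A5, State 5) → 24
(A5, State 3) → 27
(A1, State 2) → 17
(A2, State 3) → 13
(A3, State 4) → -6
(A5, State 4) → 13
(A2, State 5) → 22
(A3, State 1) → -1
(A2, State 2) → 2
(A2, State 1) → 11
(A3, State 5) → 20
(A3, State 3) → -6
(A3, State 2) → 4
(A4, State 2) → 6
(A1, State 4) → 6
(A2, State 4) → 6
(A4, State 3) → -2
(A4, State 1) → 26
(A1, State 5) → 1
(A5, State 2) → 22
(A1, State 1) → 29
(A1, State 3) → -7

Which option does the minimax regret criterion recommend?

Column bests: State 1=29, State 2=22, State 3=27, State 4=13, State 5=24.
A1 regrets: 0, 5, 34, 7, 23 → max 34
A2 regrets: 18, 20, 14, 7, 2 → max 20
A3 regrets: 30, 18, 33, 19, 4 → max 33
A4 regrets: 3, 16, 29, 5, 33 → max 33
A5 regrets: 36, 0, 0, 0, 0 → max 36
Smallest max regret = 20 → A2.

A2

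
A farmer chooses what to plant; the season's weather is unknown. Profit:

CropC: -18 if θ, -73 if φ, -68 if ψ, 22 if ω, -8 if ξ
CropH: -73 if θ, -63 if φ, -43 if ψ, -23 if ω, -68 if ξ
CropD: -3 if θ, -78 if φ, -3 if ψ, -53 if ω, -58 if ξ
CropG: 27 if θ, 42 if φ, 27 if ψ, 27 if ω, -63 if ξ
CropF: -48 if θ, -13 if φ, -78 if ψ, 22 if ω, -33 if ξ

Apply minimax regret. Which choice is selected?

Column bests: θ=27, φ=42, ψ=27, ω=27, ξ=-8.
CropC regrets: 45, 115, 95, 5, 0 → max 115
CropH regrets: 100, 105, 70, 50, 60 → max 105
CropD regrets: 30, 120, 30, 80, 50 → max 120
CropG regrets: 0, 0, 0, 0, 55 → max 55
CropF regrets: 75, 55, 105, 5, 25 → max 105
Smallest max regret = 55 → CropG.

CropG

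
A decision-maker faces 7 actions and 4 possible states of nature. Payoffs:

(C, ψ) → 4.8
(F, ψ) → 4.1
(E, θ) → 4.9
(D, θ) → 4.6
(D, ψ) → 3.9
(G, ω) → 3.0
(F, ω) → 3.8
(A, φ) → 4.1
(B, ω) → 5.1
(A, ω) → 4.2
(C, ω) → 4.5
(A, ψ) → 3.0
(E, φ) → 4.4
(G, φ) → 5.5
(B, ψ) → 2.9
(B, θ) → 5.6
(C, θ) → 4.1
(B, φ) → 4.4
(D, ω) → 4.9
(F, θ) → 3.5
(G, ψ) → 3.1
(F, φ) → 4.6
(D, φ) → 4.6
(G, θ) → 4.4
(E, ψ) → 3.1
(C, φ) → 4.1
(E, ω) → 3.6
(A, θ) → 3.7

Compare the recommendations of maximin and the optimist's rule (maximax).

maximin → C; maximax → B (disagree)

Row minima: A=3.0, B=2.9, C=4.1, D=3.9, E=3.1, F=3.5, G=3.0
Best worst-case = 4.1 → C.
Row maxima: A=4.2, B=5.6, C=4.8, D=4.9, E=4.9, F=4.6, G=5.5
Best best-case = 5.6 → B.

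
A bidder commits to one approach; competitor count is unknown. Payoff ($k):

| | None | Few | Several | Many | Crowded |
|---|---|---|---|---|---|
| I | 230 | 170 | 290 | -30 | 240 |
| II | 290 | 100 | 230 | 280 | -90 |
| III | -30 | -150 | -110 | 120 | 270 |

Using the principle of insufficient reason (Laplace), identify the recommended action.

I

Row averages: I=180, II=162, III=20
Highest average = 180 → I.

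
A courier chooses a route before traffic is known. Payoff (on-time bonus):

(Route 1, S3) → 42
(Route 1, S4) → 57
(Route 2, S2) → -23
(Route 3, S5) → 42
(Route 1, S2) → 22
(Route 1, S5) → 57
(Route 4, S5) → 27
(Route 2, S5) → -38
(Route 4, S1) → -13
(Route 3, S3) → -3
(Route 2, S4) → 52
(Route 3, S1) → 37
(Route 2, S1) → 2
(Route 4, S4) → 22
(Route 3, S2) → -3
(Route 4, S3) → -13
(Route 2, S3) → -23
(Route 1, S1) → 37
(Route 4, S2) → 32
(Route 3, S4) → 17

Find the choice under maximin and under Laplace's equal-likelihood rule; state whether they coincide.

maximin → Route 1; laplace → Route 1 (agree)

Row minima: Route 1=22, Route 2=-38, Route 3=-3, Route 4=-13
Best worst-case = 22 → Route 1.
Row averages: Route 1=43, Route 2=-6, Route 3=18, Route 4=11
Highest average = 43 → Route 1.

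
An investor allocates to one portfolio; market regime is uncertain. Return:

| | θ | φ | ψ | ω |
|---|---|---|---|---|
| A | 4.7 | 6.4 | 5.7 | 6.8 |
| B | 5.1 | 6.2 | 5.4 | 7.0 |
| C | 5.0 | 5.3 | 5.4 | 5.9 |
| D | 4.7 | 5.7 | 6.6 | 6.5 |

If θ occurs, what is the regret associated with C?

Best payoff under θ is 5.1.
Regret = 5.1 − 5.0 = 0.1.

0.1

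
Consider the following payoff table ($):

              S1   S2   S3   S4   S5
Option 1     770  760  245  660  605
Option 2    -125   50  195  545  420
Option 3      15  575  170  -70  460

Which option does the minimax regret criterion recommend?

Column bests: S1=770, S2=760, S3=245, S4=660, S5=605.
Option 1 regrets: 0, 0, 0, 0, 0 → max 0
Option 2 regrets: 895, 710, 50, 115, 185 → max 895
Option 3 regrets: 755, 185, 75, 730, 145 → max 755
Smallest max regret = 0 → Option 1.

Option 1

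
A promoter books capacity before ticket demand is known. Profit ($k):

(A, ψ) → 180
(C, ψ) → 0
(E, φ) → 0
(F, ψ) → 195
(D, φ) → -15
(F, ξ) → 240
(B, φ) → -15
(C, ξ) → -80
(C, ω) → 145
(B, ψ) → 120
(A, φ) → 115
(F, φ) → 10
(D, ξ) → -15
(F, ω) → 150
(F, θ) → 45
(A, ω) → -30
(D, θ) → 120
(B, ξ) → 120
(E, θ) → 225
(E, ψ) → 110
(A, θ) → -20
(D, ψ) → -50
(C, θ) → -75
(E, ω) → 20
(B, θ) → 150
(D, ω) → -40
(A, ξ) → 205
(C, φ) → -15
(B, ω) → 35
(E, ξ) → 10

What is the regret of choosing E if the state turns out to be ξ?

Best payoff under ξ is 240.
Regret = 240 − 10 = 230.

230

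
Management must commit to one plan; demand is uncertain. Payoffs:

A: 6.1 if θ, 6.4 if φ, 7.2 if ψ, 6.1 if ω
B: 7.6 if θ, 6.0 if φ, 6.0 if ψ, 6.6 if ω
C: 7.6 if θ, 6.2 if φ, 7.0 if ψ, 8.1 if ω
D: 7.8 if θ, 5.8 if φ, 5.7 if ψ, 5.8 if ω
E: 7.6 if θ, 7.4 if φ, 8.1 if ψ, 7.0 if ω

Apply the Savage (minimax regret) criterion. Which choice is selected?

Column bests: θ=7.8, φ=7.4, ψ=8.1, ω=8.1.
A regrets: 1.7, 1.0, 0.9, 2.0 → max 2.0
B regrets: 0.2, 1.4, 2.1, 1.5 → max 2.1
C regrets: 0.2, 1.2, 1.1, 0.0 → max 1.2
D regrets: 0.0, 1.6, 2.4, 2.3 → max 2.4
E regrets: 0.2, 0.0, 0.0, 1.1 → max 1.1
Smallest max regret = 1.1 → E.

E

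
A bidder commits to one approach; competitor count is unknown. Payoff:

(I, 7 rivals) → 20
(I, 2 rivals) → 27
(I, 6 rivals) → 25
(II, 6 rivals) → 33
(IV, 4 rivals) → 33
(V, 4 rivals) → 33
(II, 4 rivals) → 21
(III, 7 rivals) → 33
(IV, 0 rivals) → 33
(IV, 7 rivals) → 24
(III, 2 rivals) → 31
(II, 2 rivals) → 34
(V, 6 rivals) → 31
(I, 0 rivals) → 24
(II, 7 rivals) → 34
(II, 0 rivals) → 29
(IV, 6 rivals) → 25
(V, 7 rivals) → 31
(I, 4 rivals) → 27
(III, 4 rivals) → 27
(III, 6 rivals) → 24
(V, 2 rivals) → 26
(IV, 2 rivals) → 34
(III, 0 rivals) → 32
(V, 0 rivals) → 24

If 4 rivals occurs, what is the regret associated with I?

6

Best payoff under 4 rivals is 33.
Regret = 33 − 27 = 6.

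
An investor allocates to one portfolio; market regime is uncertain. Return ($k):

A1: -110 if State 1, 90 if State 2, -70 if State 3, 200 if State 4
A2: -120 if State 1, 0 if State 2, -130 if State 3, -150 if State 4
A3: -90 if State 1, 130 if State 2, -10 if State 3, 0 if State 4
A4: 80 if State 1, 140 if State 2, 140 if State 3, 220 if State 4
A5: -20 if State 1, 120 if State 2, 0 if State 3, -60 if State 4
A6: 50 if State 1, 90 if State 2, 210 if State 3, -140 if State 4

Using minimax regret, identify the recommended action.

A4

Column bests: State 1=80, State 2=140, State 3=210, State 4=220.
A1 regrets: 190, 50, 280, 20 → max 280
A2 regrets: 200, 140, 340, 370 → max 370
A3 regrets: 170, 10, 220, 220 → max 220
A4 regrets: 0, 0, 70, 0 → max 70
A5 regrets: 100, 20, 210, 280 → max 280
A6 regrets: 30, 50, 0, 360 → max 360
Smallest max regret = 70 → A4.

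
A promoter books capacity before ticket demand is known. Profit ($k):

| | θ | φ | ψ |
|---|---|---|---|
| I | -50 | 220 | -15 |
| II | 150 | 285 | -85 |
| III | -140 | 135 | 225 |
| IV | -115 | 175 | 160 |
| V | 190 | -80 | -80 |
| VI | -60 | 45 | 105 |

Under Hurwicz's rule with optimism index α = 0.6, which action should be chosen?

I: 0.6·220 + 0.4·(-50) = 112
II: 0.6·285 + 0.4·(-85) = 137
III: 0.6·225 + 0.4·(-140) = 79
IV: 0.6·175 + 0.4·(-115) = 59
V: 0.6·190 + 0.4·(-80) = 82
VI: 0.6·105 + 0.4·(-60) = 39
Highest Hurwicz score = 137 → II.

II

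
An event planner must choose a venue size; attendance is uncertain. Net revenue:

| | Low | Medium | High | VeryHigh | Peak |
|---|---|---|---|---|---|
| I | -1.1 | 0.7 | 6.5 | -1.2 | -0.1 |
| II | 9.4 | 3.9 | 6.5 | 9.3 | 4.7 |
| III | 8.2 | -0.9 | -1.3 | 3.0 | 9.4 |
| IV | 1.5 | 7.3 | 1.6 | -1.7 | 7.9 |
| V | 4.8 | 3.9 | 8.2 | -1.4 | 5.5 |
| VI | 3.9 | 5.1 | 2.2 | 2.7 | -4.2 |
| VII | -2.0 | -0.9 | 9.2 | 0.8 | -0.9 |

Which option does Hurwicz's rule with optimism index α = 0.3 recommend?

I: 0.3·6.5 + 0.7·(-1.2) = 1.11
II: 0.3·9.4 + 0.7·3.9 = 5.55
III: 0.3·9.4 + 0.7·(-1.3) = 1.91
IV: 0.3·7.9 + 0.7·(-1.7) = 1.18
V: 0.3·8.2 + 0.7·(-1.4) = 1.48
VI: 0.3·5.1 + 0.7·(-4.2) = -1.41
VII: 0.3·9.2 + 0.7·(-2.0) = 1.36
Highest Hurwicz score = 5.55 → II.

II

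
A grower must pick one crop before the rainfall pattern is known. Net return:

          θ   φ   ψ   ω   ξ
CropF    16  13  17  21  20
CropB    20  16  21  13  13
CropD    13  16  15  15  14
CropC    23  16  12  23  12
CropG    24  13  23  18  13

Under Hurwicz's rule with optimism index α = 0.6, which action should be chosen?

CropF: 0.6·21 + 0.4·13 = 17.8
CropB: 0.6·21 + 0.4·13 = 17.8
CropD: 0.6·16 + 0.4·13 = 14.8
CropC: 0.6·23 + 0.4·12 = 18.6
CropG: 0.6·24 + 0.4·13 = 19.6
Highest Hurwicz score = 19.6 → CropG.

CropG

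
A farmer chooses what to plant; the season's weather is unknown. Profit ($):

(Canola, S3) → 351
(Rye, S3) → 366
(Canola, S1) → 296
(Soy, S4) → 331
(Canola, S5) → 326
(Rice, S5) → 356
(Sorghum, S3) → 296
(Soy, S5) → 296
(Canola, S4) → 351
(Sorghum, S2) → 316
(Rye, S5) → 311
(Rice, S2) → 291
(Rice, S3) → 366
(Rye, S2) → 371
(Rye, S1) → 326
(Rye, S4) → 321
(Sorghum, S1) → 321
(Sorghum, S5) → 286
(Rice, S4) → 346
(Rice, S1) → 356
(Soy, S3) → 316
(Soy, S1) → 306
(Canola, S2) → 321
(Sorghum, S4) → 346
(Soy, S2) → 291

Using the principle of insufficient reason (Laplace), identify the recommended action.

Row averages: Rice=343, Rye=339, Soy=308, Canola=329, Sorghum=313
Highest average = 343 → Rice.

Rice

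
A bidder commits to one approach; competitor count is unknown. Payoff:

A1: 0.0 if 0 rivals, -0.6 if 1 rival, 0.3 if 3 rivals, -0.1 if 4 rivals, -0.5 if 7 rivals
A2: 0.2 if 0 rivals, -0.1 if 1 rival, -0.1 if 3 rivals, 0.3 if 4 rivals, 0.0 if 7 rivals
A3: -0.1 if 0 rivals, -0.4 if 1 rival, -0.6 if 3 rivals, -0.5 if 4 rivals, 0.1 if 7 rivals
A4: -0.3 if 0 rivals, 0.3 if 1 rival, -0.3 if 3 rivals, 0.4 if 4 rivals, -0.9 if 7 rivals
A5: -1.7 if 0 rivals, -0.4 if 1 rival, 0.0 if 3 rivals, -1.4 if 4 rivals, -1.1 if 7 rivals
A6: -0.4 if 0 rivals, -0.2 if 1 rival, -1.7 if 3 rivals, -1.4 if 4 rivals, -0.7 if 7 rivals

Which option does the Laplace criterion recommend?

A2

Row averages: A1=-0.18, A2=0.06, A3=-0.3, A4=-0.16, A5=-0.92, A6=-0.88
Highest average = 0.06 → A2.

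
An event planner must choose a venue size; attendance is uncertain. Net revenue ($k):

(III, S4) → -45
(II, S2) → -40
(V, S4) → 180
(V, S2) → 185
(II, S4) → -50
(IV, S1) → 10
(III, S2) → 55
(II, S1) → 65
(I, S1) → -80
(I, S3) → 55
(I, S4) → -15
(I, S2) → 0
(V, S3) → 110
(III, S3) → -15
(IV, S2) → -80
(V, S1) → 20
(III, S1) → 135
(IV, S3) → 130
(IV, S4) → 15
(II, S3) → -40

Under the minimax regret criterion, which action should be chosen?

Column bests: S1=135, S2=185, S3=130, S4=180.
I regrets: 215, 185, 75, 195 → max 215
II regrets: 70, 225, 170, 230 → max 230
III regrets: 0, 130, 145, 225 → max 225
IV regrets: 125, 265, 0, 165 → max 265
V regrets: 115, 0, 20, 0 → max 115
Smallest max regret = 115 → V.

V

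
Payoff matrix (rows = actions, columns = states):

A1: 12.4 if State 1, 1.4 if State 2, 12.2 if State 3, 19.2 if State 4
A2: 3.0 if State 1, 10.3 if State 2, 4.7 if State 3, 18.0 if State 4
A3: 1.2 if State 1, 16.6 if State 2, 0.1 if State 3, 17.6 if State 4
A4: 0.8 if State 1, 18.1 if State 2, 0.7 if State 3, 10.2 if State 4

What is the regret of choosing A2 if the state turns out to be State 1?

9.4

Best payoff under State 1 is 12.4.
Regret = 12.4 − 3.0 = 9.4.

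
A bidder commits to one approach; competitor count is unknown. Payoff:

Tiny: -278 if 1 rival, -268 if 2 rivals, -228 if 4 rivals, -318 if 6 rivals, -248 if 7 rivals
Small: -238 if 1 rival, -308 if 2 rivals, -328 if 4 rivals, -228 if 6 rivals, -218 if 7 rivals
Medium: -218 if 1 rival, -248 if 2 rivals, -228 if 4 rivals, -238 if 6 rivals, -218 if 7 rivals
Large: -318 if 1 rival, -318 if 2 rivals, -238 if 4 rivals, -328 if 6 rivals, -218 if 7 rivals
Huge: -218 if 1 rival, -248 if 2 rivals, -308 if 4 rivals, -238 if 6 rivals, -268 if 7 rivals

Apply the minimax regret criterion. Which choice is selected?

Medium

Column bests: 1 rival=-218, 2 rivals=-248, 4 rivals=-228, 6 rivals=-228, 7 rivals=-218.
Tiny regrets: 60, 20, 0, 90, 30 → max 90
Small regrets: 20, 60, 100, 0, 0 → max 100
Medium regrets: 0, 0, 0, 10, 0 → max 10
Large regrets: 100, 70, 10, 100, 0 → max 100
Huge regrets: 0, 0, 80, 10, 50 → max 80
Smallest max regret = 10 → Medium.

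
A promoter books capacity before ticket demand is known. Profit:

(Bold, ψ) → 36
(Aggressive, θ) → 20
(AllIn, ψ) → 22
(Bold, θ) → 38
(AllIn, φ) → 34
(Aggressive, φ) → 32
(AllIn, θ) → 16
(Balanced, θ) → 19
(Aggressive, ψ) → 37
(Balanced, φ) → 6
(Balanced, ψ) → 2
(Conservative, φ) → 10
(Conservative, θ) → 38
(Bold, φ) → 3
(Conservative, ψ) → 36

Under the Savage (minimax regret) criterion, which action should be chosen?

Column bests: θ=38, φ=34, ψ=37.
Conservative regrets: 0, 24, 1 → max 24
Balanced regrets: 19, 28, 35 → max 35
Aggressive regrets: 18, 2, 0 → max 18
Bold regrets: 0, 31, 1 → max 31
AllIn regrets: 22, 0, 15 → max 22
Smallest max regret = 18 → Aggressive.

Aggressive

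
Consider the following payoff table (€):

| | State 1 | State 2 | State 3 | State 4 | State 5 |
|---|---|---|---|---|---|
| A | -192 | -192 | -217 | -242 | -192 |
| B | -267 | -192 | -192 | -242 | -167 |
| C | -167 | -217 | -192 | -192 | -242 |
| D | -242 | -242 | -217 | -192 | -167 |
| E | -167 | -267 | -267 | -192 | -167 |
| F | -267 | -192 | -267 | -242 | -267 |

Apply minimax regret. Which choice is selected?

A

Column bests: State 1=-167, State 2=-192, State 3=-192, State 4=-192, State 5=-167.
A regrets: 25, 0, 25, 50, 25 → max 50
B regrets: 100, 0, 0, 50, 0 → max 100
C regrets: 0, 25, 0, 0, 75 → max 75
D regrets: 75, 50, 25, 0, 0 → max 75
E regrets: 0, 75, 75, 0, 0 → max 75
F regrets: 100, 0, 75, 50, 100 → max 100
Smallest max regret = 50 → A.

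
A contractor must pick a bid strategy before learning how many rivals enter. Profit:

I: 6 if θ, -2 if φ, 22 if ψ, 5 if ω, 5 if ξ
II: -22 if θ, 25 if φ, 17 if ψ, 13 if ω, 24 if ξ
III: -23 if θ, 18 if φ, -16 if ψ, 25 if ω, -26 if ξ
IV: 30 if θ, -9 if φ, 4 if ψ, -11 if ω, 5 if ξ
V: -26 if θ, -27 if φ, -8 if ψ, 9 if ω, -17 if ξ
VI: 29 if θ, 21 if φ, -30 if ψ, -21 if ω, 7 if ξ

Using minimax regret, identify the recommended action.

Column bests: θ=30, φ=25, ψ=22, ω=25, ξ=24.
I regrets: 24, 27, 0, 20, 19 → max 27
II regrets: 52, 0, 5, 12, 0 → max 52
III regrets: 53, 7, 38, 0, 50 → max 53
IV regrets: 0, 34, 18, 36, 19 → max 36
V regrets: 56, 52, 30, 16, 41 → max 56
VI regrets: 1, 4, 52, 46, 17 → max 52
Smallest max regret = 27 → I.

I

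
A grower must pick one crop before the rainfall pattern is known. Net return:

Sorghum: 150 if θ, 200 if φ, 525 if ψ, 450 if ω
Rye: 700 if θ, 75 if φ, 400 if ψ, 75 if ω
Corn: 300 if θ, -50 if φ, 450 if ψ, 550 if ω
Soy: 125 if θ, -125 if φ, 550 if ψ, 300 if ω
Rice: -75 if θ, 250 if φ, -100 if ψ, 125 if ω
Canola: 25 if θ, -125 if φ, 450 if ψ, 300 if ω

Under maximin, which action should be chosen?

Sorghum

Row minima: Sorghum=150, Rye=75, Corn=-50, Soy=-125, Rice=-100, Canola=-125
Best worst-case = 150 → Sorghum.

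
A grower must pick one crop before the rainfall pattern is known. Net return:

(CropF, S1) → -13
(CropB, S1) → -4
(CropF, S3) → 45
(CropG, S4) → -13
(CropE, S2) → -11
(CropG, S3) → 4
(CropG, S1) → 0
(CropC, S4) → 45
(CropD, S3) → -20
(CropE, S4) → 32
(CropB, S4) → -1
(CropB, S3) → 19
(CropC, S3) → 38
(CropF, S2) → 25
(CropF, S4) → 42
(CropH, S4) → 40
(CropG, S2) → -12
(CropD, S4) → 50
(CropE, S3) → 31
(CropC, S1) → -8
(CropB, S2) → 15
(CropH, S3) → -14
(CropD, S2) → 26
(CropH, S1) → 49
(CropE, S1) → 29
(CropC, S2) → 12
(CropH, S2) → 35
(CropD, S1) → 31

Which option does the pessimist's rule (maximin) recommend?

Row minima: CropD=-20, CropH=-14, CropB=-4, CropG=-13, CropF=-13, CropC=-8, CropE=-11
Best worst-case = -4 → CropB.

CropB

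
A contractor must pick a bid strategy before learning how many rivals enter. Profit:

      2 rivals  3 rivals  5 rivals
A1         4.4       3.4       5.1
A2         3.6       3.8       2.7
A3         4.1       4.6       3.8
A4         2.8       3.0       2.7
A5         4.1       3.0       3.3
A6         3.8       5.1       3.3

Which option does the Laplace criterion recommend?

A1

Row averages: A1=4.3, A2=101/30, A3=25/6, A4=17/6, A5=52/15, A6=61/15
Highest average = 4.3 → A1.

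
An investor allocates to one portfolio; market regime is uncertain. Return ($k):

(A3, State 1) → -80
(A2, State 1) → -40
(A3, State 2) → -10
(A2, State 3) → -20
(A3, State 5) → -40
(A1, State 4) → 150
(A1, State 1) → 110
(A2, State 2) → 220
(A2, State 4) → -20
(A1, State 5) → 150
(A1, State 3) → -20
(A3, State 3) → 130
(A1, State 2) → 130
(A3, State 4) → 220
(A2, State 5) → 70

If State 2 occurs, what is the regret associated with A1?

90

Best payoff under State 2 is 220.
Regret = 220 − 130 = 90.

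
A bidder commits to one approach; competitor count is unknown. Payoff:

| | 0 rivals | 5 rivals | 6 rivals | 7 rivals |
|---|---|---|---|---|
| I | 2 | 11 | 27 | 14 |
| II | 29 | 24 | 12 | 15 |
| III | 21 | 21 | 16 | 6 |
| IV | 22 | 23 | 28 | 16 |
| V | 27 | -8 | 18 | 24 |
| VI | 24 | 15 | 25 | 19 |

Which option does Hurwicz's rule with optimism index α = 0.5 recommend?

I: 0.5·27 + 0.5·2 = 14.5
II: 0.5·29 + 0.5·12 = 20.5
III: 0.5·21 + 0.5·6 = 13.5
IV: 0.5·28 + 0.5·16 = 22
V: 0.5·27 + 0.5·(-8) = 9.5
VI: 0.5·25 + 0.5·15 = 20
Highest Hurwicz score = 22 → IV.

IV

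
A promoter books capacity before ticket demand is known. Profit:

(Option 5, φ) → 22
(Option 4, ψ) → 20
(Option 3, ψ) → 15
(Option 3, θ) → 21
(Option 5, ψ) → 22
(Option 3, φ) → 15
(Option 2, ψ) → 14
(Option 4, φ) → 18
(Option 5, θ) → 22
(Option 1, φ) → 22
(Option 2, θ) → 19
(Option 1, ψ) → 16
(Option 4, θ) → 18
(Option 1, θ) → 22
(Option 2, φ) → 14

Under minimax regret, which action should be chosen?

Option 5

Column bests: θ=22, φ=22, ψ=22.
Option 1 regrets: 0, 0, 6 → max 6
Option 2 regrets: 3, 8, 8 → max 8
Option 3 regrets: 1, 7, 7 → max 7
Option 4 regrets: 4, 4, 2 → max 4
Option 5 regrets: 0, 0, 0 → max 0
Smallest max regret = 0 → Option 5.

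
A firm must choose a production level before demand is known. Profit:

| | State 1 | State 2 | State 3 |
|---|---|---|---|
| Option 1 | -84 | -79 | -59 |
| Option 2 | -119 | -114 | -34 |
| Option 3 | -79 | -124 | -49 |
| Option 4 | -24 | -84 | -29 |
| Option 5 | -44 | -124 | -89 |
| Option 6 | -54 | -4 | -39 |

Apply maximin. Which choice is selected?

Row minima: Option 1=-84, Option 2=-119, Option 3=-124, Option 4=-84, Option 5=-124, Option 6=-54
Best worst-case = -54 → Option 6.

Option 6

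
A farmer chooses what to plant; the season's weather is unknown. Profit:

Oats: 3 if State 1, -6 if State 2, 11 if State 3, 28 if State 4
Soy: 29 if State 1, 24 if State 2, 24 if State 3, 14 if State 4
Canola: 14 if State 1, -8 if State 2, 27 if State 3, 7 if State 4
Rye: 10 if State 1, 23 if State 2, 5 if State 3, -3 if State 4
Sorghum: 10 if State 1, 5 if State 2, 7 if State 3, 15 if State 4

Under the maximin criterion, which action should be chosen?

Soy

Row minima: Oats=-6, Soy=14, Canola=-8, Rye=-3, Sorghum=5
Best worst-case = 14 → Soy.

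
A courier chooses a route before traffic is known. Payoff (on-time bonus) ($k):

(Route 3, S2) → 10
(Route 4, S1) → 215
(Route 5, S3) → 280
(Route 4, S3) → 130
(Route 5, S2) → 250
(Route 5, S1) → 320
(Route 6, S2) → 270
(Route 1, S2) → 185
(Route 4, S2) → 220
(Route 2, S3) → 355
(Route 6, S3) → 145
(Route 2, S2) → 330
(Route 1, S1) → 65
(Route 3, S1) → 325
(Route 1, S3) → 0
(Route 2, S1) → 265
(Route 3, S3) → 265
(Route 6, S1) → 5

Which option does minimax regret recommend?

Route 2

Column bests: S1=325, S2=330, S3=355.
Route 1 regrets: 260, 145, 355 → max 355
Route 2 regrets: 60, 0, 0 → max 60
Route 3 regrets: 0, 320, 90 → max 320
Route 4 regrets: 110, 110, 225 → max 225
Route 5 regrets: 5, 80, 75 → max 80
Route 6 regrets: 320, 60, 210 → max 320
Smallest max regret = 60 → Route 2.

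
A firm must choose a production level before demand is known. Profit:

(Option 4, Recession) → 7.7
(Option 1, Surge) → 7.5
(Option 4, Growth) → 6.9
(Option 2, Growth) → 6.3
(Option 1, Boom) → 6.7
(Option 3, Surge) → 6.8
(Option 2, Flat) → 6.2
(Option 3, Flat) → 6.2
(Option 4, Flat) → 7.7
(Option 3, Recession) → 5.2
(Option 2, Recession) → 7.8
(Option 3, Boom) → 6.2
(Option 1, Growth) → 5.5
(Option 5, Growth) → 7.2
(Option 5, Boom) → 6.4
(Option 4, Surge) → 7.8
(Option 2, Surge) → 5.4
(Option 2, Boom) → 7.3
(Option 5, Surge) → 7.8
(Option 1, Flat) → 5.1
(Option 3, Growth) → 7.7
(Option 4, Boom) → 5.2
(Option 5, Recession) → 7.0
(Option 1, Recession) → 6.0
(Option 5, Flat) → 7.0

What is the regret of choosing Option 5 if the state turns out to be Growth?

Best payoff under Growth is 7.7.
Regret = 7.7 − 7.2 = 0.5.

0.5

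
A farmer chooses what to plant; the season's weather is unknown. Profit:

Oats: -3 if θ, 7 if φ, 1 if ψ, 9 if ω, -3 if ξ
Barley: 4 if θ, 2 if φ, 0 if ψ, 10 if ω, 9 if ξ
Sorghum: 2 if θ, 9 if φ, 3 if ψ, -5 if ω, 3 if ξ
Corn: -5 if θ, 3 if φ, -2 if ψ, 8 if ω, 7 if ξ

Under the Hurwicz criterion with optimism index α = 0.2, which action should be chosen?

Barley

Oats: 0.2·9 + 0.8·(-3) = -0.6
Barley: 0.2·10 + 0.8·0 = 2
Sorghum: 0.2·9 + 0.8·(-5) = -2.2
Corn: 0.2·8 + 0.8·(-5) = -2.4
Highest Hurwicz score = 2 → Barley.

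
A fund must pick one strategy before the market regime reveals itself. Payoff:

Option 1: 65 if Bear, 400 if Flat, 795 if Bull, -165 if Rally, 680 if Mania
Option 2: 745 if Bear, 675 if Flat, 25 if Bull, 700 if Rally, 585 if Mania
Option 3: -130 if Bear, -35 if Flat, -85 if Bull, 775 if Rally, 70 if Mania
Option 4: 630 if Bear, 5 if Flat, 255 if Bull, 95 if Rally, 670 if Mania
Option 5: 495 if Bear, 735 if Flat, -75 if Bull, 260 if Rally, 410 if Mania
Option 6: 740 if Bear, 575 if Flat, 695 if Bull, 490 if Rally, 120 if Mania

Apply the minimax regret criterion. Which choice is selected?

Option 6

Column bests: Bear=745, Flat=735, Bull=795, Rally=775, Mania=680.
Option 1 regrets: 680, 335, 0, 940, 0 → max 940
Option 2 regrets: 0, 60, 770, 75, 95 → max 770
Option 3 regrets: 875, 770, 880, 0, 610 → max 880
Option 4 regrets: 115, 730, 540, 680, 10 → max 730
Option 5 regrets: 250, 0, 870, 515, 270 → max 870
Option 6 regrets: 5, 160, 100, 285, 560 → max 560
Smallest max regret = 560 → Option 6.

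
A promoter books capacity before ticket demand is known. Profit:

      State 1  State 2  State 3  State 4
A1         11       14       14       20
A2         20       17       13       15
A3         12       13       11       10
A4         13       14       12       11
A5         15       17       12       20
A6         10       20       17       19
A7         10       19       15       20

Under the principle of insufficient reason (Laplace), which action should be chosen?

A6

Row averages: A1=14.75, A2=16.25, A3=11.5, A4=12.5, A5=16, A6=16.5, A7=16
Highest average = 16.5 → A6.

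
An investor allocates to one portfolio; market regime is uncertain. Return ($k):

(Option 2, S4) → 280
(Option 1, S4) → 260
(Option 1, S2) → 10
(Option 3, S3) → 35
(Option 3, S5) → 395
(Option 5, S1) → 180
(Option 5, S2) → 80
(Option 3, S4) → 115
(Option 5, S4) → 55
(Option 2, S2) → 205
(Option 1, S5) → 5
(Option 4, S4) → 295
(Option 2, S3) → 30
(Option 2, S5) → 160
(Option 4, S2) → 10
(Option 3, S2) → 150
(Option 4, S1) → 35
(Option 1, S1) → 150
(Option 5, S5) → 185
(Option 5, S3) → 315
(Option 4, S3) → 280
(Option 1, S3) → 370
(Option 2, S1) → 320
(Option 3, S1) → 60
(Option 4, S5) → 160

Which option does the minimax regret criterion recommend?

Column bests: S1=320, S2=205, S3=370, S4=295, S5=395.
Option 1 regrets: 170, 195, 0, 35, 390 → max 390
Option 2 regrets: 0, 0, 340, 15, 235 → max 340
Option 3 regrets: 260, 55, 335, 180, 0 → max 335
Option 4 regrets: 285, 195, 90, 0, 235 → max 285
Option 5 regrets: 140, 125, 55, 240, 210 → max 240
Smallest max regret = 240 → Option 5.

Option 5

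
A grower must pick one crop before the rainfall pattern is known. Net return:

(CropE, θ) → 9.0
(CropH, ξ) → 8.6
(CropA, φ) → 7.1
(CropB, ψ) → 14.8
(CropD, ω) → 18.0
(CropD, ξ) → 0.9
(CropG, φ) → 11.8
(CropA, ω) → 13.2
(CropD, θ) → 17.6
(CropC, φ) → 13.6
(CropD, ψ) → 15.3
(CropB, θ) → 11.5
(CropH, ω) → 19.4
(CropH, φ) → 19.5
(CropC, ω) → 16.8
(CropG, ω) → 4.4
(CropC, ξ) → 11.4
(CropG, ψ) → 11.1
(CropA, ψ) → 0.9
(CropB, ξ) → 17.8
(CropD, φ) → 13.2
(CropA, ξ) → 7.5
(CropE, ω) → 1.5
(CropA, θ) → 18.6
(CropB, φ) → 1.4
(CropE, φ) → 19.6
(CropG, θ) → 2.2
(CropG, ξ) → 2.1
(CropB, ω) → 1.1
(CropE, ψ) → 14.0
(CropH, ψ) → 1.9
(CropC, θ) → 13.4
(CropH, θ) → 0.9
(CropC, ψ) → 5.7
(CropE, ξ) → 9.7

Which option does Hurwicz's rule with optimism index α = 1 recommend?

CropE

CropA: 1·18.6 + 0·0.9 = 18.6
CropC: 1·16.8 + 0·5.7 = 16.8
CropB: 1·17.8 + 0·1.1 = 17.8
CropG: 1·11.8 + 0·2.1 = 11.8
CropE: 1·19.6 + 0·1.5 = 19.6
CropD: 1·18.0 + 0·0.9 = 18
CropH: 1·19.5 + 0·0.9 = 19.5
Highest Hurwicz score = 19.6 → CropE.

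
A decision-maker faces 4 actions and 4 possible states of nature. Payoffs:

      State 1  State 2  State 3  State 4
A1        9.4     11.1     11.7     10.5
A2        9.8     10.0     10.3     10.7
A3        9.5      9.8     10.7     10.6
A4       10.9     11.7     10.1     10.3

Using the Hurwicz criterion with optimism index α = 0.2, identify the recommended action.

A1: 0.2·11.7 + 0.8·9.4 = 9.86
A2: 0.2·10.7 + 0.8·9.8 = 9.98
A3: 0.2·10.7 + 0.8·9.5 = 9.74
A4: 0.2·11.7 + 0.8·10.1 = 10.42
Highest Hurwicz score = 10.42 → A4.

A4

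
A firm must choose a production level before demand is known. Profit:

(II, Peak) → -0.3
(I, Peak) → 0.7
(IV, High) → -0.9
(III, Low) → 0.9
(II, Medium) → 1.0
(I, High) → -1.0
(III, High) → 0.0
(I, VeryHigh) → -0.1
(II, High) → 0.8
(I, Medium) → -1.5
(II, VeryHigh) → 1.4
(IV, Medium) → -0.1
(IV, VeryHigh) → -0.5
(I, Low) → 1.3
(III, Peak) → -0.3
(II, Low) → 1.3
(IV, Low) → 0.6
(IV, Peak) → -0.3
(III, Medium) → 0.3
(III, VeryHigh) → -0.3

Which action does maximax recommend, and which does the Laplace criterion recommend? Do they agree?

Row maxima: I=1.3, II=1.4, III=0.9, IV=0.6
Best best-case = 1.4 → II.
Row averages: I=-0.12, II=0.84, III=0.12, IV=-0.24
Highest average = 0.84 → II.

maximax → II; laplace → II (agree)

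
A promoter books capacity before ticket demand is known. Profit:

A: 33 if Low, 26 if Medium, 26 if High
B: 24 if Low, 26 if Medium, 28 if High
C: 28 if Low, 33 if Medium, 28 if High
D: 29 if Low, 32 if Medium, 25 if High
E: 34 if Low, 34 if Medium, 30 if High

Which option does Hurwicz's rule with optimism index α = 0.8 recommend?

E

A: 0.8·33 + 0.2·26 = 31.6
B: 0.8·28 + 0.2·24 = 27.2
C: 0.8·33 + 0.2·28 = 32
D: 0.8·32 + 0.2·25 = 30.6
E: 0.8·34 + 0.2·30 = 33.2
Highest Hurwicz score = 33.2 → E.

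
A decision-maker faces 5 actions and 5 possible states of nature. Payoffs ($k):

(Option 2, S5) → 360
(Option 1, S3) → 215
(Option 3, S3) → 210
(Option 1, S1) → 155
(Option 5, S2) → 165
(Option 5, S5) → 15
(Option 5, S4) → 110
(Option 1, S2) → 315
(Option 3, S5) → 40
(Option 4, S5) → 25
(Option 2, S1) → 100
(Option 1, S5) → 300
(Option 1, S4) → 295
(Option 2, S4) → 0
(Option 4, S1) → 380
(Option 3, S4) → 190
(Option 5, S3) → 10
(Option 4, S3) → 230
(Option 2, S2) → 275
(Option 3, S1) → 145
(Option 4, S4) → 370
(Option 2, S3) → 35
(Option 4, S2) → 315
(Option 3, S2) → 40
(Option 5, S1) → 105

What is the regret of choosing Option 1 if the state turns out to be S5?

Best payoff under S5 is 360.
Regret = 360 − 300 = 60.

60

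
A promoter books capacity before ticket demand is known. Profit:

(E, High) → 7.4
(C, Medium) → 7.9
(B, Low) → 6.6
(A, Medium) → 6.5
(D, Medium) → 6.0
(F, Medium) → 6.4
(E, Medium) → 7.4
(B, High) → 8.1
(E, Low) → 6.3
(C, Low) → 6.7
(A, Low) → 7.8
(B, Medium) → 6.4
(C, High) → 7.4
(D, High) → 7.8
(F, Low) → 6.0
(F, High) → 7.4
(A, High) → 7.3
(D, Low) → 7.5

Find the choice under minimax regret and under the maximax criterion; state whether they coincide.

minimax regret → C; maximax → B (disagree)

Column bests: Low=7.8, Medium=7.9, High=8.1.
A regrets: 0.0, 1.4, 0.8 → max 1.4
B regrets: 1.2, 1.5, 0.0 → max 1.5
C regrets: 1.1, 0.0, 0.7 → max 1.1
D regrets: 0.3, 1.9, 0.3 → max 1.9
E regrets: 1.5, 0.5, 0.7 → max 1.5
F regrets: 1.8, 1.5, 0.7 → max 1.8
Smallest max regret = 1.1 → C.
Row maxima: A=7.8, B=8.1, C=7.9, D=7.8, E=7.4, F=7.4
Best best-case = 8.1 → B.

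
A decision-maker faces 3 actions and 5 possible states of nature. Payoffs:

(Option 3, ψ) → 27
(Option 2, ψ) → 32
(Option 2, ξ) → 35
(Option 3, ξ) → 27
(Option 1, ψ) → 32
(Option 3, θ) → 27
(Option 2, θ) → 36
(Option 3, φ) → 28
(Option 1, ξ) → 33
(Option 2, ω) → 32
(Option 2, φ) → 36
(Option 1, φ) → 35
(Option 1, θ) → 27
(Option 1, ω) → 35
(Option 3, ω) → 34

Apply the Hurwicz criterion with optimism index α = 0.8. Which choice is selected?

Option 1: 0.8·35 + 0.2·27 = 33.4
Option 2: 0.8·36 + 0.2·32 = 35.2
Option 3: 0.8·34 + 0.2·27 = 32.6
Highest Hurwicz score = 35.2 → Option 2.

Option 2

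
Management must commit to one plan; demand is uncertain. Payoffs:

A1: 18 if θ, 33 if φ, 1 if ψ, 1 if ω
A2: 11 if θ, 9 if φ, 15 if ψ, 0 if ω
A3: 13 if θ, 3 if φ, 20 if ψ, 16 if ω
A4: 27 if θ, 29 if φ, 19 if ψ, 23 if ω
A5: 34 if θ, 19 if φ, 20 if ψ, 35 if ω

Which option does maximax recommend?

Row maxima: A1=33, A2=15, A3=20, A4=29, A5=35
Best best-case = 35 → A5.

A5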